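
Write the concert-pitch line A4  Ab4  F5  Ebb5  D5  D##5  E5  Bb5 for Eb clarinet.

F#4 F4 D5 Cb5 B4 B##4 C#5 G5

Written C4 sounds as Eb4 on the Eb clarinet, so concert pitches are written a minor third down.
A4 → F#4
Ab4 → F4
F5 → D5
Ebb5 → Cb5
D5 → B4
D##5 → B##4
E5 → C#5
Bb5 → G5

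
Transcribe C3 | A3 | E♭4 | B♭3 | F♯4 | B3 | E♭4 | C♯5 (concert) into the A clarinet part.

Eb3 C4 Gb4 Db4 A4 D4 Gb4 E5

Written C4 sounds as A3 on the A clarinet, so concert pitches are written a minor third up.
C3 → Eb3
A3 → C4
Eb4 → Gb4
Bb3 → Db4
F#4 → A4
B3 → D4
Eb4 → Gb4
C#5 → E5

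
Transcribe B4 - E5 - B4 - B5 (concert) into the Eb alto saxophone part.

Written C4 sounds as Eb3 on the Eb alto saxophone, so concert pitches are written a major sixth up.
B4 becomes G#5
E5 becomes C#6
B4 becomes G#5
B5 becomes G#6

G#5 C#6 G#5 G#6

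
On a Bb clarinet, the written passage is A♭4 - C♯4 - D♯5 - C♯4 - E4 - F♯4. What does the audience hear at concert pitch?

Written C4 on the Bb clarinet sounds as Bb3, a major second lower; apply that shift to every note.
Ab4 gives Gb4
C#4 gives B3
D#5 gives C#5
C#4 gives B3
E4 gives D4
F#4 gives E4

Gb4 B3 C#5 B3 D4 E4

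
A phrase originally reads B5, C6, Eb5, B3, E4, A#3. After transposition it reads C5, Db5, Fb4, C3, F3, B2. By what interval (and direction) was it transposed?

Take the first pair: B5 → C5. B to C spans 7 letter names, so the interval is some kind of seventh.
C5 to B5 is 11 semitones, which makes it a major seventh; the second version is lower, so the direction is down.
Checking another pair — A#3 → B2 — gives the same interval.

down a major seventh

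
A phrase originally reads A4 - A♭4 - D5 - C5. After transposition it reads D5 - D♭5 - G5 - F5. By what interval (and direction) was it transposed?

up a perfect fourth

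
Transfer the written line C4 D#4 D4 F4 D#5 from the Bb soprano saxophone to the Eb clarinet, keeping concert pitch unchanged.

G3 A#3 A3 C4 A#4

First find concert pitch: the Bb soprano saxophone sounds a major second below written, so C4 D#4 D4 F4 D#5 sounds Bb3 C#4 C4 Eb4 C#5.
Then write for Eb clarinet: it sounds a minor third above written, so the part must be a minor third below concert.
Bb3 → G3
C#4 → A#3
C4 → A3
Eb4 → C4
C#5 → A#4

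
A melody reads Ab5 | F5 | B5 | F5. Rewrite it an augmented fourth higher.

D6 B5 E#6 B5

Ab5 up an augmented fourth is D6.
F5 up an augmented fourth is B5.
B5: a fourth up reaches E, and 6 semitones makes it E#6.
An augmented fourth up from F5 gives B5.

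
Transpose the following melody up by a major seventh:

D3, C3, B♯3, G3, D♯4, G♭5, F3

C#4 B3 A##4 F#4 C##5 F6 E4

D3 up a major seventh is C#4.
C3 up a major seventh is B3.
B#3 up a major seventh is A##4.
A major seventh up from G3 gives F#4.
D#4 up a major seventh is C##5.
Gb5: a seventh up reaches F, and 11 semitones makes it F6.
A major seventh up from F3 gives E4.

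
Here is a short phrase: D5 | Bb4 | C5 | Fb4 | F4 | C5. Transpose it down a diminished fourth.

A#4 F#4 G#4 C4 C#4 G#4

D5 to A#4
Bb4 to F#4
C5 to G#4
Fb4 to C4
F4 to C#4
C5 to G#4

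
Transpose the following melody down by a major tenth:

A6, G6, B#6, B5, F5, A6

F5 Eb5 G#5 G4 Db4 F5

A6 down a major tenth is F5.
G6 down a major tenth is Eb5.
A major tenth down from B#6 gives G#5.
B5: a tenth down reaches G, and 16 semitones makes it G4.
A major tenth down from F5 gives Db4.
A6 down a major tenth is F5.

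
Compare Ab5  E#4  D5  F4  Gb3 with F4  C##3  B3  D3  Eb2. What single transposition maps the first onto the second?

down a minor tenth

Take the first pair: Ab5 → F4. A to F spans 10 letter names, so the interval is some kind of tenth.
F4 to Ab5 is 15 semitones, which makes it a minor tenth; the second version is lower, so the direction is down.
Checking another pair — Gb3 → Eb2 — gives the same interval.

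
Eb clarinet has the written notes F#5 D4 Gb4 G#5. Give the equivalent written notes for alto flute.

D6 Bb4 Ebb5 E6

First find concert pitch: the Eb clarinet sounds a minor third above written, so F#5 D4 Gb4 G#5 sounds A5 F4 Bbb4 B5.
Then write for alto flute: it sounds a perfect fourth below written, so the part must be a perfect fourth above concert.
A5 → D6
F4 → Bb4
Bbb4 → Ebb5
B5 → E6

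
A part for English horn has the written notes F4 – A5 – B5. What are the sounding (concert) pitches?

Bb3 D5 E5

Written C4 on the English horn sounds as F3, a perfect fifth lower; apply that shift to every note.
F4 becomes Bb3
A5 becomes D5
B5 becomes E5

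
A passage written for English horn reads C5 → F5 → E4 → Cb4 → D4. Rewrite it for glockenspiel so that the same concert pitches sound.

F2 Bb2 A1 Fb1 G1

First find concert pitch: the English horn sounds a perfect fifth below written, so C5 F5 E4 Cb4 D4 sounds F4 Bb4 A3 Fb3 G3.
Then write for glockenspiel: it sounds a perfect fifteenth above written, so the part must be a perfect fifteenth below concert.
F4 → F2
Bb4 → Bb2
A3 → A1
Fb3 → Fb1
G3 → G1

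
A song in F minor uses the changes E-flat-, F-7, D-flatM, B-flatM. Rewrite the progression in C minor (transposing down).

Bb- C-7 AbM FM

F minor down to C minor is a perfect fourth; each chord root moves by that interval while the quality stays the same.
E-flat-: root E-flat down a perfect fourth → Bb, giving Bb-.
F-7: root F down a perfect fourth → C, giving C-7.
D-flatM: root D-flat down a perfect fourth → Ab, giving AbM.
B-flatM: root B-flat down a perfect fourth → F, giving FM.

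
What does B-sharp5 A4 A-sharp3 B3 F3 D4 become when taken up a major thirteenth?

B#5 gives G##7
A4 gives F#6
A#3 gives F##5
B3 gives G#5
F3 gives D5
D4 gives B5

G##7 F#6 F##5 G#5 D5 B5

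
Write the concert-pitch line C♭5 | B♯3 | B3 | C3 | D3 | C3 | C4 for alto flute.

Fb5 E#4 E4 F3 G3 F3 F4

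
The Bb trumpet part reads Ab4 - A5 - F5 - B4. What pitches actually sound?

Gb4 G5 Eb5 A4

Written C4 on the Bb trumpet sounds as Bb3, a major second lower; apply that shift to every note.
Ab4 gives Gb4
A5 gives G5
F5 gives Eb5
B4 gives A4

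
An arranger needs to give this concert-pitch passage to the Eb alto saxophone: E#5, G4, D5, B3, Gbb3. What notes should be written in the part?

C##6 E5 B5 G#4 Ebb4

The Eb alto saxophone sounds a major sixth below written, so the written part must be a major sixth above concert — transpose each note up.
E#5 → C##6
G4 → E5
D5 → B5
B3 → G#4
Gbb3 → Ebb4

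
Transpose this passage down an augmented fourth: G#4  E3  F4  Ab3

D4 Bb2 Cb4 Ebb3

G#4 down an augmented fourth is D4.
E3 down an augmented fourth is Bb2.
An augmented fourth down from F4 gives Cb4.
Ab3: a fourth down reaches E, and 6 semitones makes it Ebb3.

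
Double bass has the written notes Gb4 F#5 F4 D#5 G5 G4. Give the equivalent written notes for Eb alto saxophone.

Eb4 D#5 D4 B#4 E5 E4

First find concert pitch: the double bass sounds a perfect octave below written, so Gb4 F#5 F4 D#5 G5 G4 sounds Gb3 F#4 F3 D#4 G4 G3.
Then write for Eb alto saxophone: it sounds a major sixth below written, so the part must be a major sixth above concert.
Gb3 → Eb4
F#4 → D#5
F3 → D4
D#4 → B#4
G4 → E5
G3 → E4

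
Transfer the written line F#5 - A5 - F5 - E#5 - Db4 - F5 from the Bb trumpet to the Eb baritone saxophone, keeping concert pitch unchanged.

C#7 E7 C7 B#6 Ab5 C7

First find concert pitch: the Bb trumpet sounds a major second below written, so F#5 A5 F5 E#5 Db4 F5 sounds E5 G5 Eb5 D#5 Cb4 Eb5.
Then write for Eb baritone saxophone: it sounds a major thirteenth below written, so the part must be a major thirteenth above concert.
E5 → C#7
G5 → E7
Eb5 → C7
D#5 → B#6
Cb4 → Ab5
Eb5 → C7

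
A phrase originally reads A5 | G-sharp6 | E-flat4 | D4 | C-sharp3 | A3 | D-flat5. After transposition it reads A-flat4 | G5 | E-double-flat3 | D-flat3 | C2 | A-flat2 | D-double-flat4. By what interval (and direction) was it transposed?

down an augmented octave

Take the first pair: A5 → Ab4. A to A spans 8 letter names, so the interval is some kind of octave.
Ab4 to A5 is 13 semitones, which makes it an augmented octave; the second version is lower, so the direction is down.
Checking another pair — Db5 → Dbb4 — gives the same interval.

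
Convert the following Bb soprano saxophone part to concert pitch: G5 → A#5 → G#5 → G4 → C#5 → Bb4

The Bb soprano saxophone sounds a major second below written, so transpose each written note down a major second.
G5 -> F5
A#5 -> G#5
G#5 -> F#5
G4 -> F4
C#5 -> B4
Bb4 -> Ab4

F5 G#5 F#5 F4 B4 Ab4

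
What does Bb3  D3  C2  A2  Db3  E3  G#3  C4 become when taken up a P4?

Bb3: a fourth up reaches E, and 5 semitones makes it Eb4.
A perfect fourth up from D3 gives G3.
C2 up a perfect fourth is F2.
A2: a fourth up reaches D, and 5 semitones makes it D3.
Db3 up a perfect fourth is Gb3.
A perfect fourth up from E3 gives A3.
G#3: a fourth up reaches C, and 5 semitones makes it C#4.
A perfect fourth up from C4 gives F4.

Eb4 G3 F2 D3 Gb3 A3 C#4 F4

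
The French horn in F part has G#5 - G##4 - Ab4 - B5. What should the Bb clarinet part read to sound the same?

D#5 D##4 Eb4 F#5

First find concert pitch: the French horn in F sounds a perfect fifth below written, so G#5 G##4 Ab4 B5 sounds C#5 C##4 Db4 E5.
Then write for Bb clarinet: it sounds a major second below written, so the part must be a major second above concert.
C#5 → D#5
C##4 → D##4
Db4 → Eb4
E5 → F#5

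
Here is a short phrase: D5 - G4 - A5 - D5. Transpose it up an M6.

D5 up a major sixth is B5.
G4 up a major sixth is E5.
A5: a sixth up reaches F, and 9 semitones makes it F#6.
D5 up a major sixth is B5.

B5 E5 F#6 B5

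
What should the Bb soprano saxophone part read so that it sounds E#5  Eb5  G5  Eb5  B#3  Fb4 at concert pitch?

F##5 F5 A5 F5 C##4 Gb4

Written C4 sounds as Bb3 on the Bb soprano saxophone, so concert pitches are written a major second up.
E#5 -> F##5
Eb5 -> F5
G5 -> A5
Eb5 -> F5
B#3 -> C##4
Fb4 -> Gb4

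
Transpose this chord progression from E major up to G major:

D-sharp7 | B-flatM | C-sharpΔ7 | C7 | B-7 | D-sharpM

E major up to G major is a minor third; each chord root moves by that interval while the quality stays the same.
D-sharp7: root D-sharp up a minor third → F#, giving F#7.
B-flatM: root B-flat up a minor third → Db, giving DbM.
C-sharpΔ7: root C-sharp up a minor third → E, giving EΔ7.
C7: root C up a minor third → Eb, giving Eb7.
B-7: root B up a minor third → D, giving D-7.
D-sharpM: root D-sharp up a minor third → F#, giving F#M.

F#7 DbM EΔ7 Eb7 D-7 F#M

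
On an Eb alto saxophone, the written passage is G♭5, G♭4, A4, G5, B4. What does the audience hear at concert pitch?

The Eb alto saxophone sounds a major sixth below written, so transpose each written note down a major sixth.
Gb5 → Bbb4
Gb4 → Bbb3
A4 → C4
G5 → Bb4
B4 → D4

Bbb4 Bbb3 C4 Bb4 D4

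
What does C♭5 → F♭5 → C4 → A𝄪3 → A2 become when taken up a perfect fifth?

A perfect fifth up from Cb5 gives Gb5.
Fb5 up a perfect fifth is Cb6.
A perfect fifth up from C4 gives G4.
A##3: a fifth up reaches E, and 7 semitones makes it E##4.
A2: a fifth up reaches E, and 7 semitones makes it E3.

Gb5 Cb6 G4 E##4 E3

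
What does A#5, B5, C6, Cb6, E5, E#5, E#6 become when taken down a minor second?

G##5 A#5 B5 Bb5 D#5 D##5 D##6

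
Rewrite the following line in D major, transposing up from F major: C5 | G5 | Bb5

A5 E6 G6

F major to D major up is a major sixth, so every note moves up by that interval.
C5 becomes A5
G5 becomes E6
Bb5 becomes G6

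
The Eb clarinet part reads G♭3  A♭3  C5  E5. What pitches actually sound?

Written C4 on the Eb clarinet sounds as Eb4, a minor third higher; apply that shift to every note.
Gb3 becomes Bbb3
Ab3 becomes Cb4
C5 becomes Eb5
E5 becomes G5

Bbb3 Cb4 Eb5 G5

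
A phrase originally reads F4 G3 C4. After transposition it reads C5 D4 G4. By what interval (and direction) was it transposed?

up a perfect fifth

Take the first pair: F4 → C5. F to C spans 5 letter names, so the interval is some kind of fifth.
F4 to C5 is 7 semitones, which makes it a perfect fifth; the second version is higher, so the direction is up.
Checking another pair — C4 → G4 — gives the same interval.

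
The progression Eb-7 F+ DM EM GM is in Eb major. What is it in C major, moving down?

C-7 D+ BM C#M EM

Eb major down to C major is a minor third; each chord root moves by that interval while the quality stays the same.
Eb-7: root Eb down a minor third → C, giving C-7.
F+: root F down a minor third → D, giving D+.
DM: root D down a minor third → B, giving BM.
EM: root E down a minor third → C#, giving C#M.
GM: root G down a minor third → E, giving EM.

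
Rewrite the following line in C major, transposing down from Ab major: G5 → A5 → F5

B4 C#5 A4

From Ab down to C is a minor sixth; apply that to each pitch.
G5 -> B4
A5 -> C#5
F5 -> A4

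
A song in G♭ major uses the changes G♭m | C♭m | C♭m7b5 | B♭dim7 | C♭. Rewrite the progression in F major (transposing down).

G♭ major down to F major is a minor second; each chord root moves by that interval while the quality stays the same.
G♭m: root G♭ down a minor second → F, giving Fm.
C♭m: root C♭ down a minor second → Bb, giving Bbm.
C♭m7b5: root C♭ down a minor second → Bb, giving Bbm7b5.
B♭dim7: root B♭ down a minor second → A, giving Adim7.
C♭: root C♭ down a minor second → Bb, giving Bb.

Fm Bbm Bbm7b5 Adim7 Bb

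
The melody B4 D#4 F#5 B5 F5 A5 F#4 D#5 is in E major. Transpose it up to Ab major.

Eb5 G4 Bb5 Eb6 Bbb5 Db6 Bb4 G5

E major to Ab major up is a diminished fourth, so every note moves up by that interval.
B4 becomes Eb5
D#4 becomes G4
F#5 becomes Bb5
B5 becomes Eb6
F5 becomes Bbb5
A5 becomes Db6
F#4 becomes Bb4
D#5 becomes G5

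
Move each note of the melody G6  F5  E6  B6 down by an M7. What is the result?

G6 to Ab5
F5 to Gb4
E6 to F5
B6 to C6

Ab5 Gb4 F5 C6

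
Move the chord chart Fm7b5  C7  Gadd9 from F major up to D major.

Dm7b5 A7 Eadd9

F major up to D major is a major sixth; each chord root moves by that interval while the quality stays the same.
Fm7b5: root F up a major sixth → D, giving Dm7b5.
C7: root C up a major sixth → A, giving A7.
Gadd9: root G up a major sixth → E, giving Eadd9.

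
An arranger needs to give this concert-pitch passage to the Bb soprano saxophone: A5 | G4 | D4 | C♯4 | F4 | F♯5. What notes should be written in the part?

B5 A4 E4 D#4 G4 G#5

Written C4 sounds as Bb3 on the Bb soprano saxophone, so concert pitches are written a major second up.
A5 gives B5
G4 gives A4
D4 gives E4
C#4 gives D#4
F4 gives G4
F#5 gives G#5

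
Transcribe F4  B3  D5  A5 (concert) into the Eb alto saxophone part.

D5 G#4 B5 F#6

Written C4 sounds as Eb3 on the Eb alto saxophone, so concert pitches are written a major sixth up.
F4 -> D5
B3 -> G#4
D5 -> B5
A5 -> F#6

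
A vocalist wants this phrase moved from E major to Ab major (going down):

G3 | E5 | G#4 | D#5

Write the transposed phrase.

From E down to Ab is an augmented fifth; apply that to each pitch.
G3 → Cb3
E5 → Ab4
G#4 → C4
D#5 → G4

Cb3 Ab4 C4 G4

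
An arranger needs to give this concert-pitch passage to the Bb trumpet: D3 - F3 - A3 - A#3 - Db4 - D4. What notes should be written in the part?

Written C4 sounds as Bb3 on the Bb trumpet, so concert pitches are written a major second up.
D3 becomes E3
F3 becomes G3
A3 becomes B3
A#3 becomes B#3
Db4 becomes Eb4
D4 becomes E4

E3 G3 B3 B#3 Eb4 E4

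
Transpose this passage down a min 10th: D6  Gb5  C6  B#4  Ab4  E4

B4 Eb4 A4 G##3 F3 C#3

D6 gives B4
Gb5 gives Eb4
C6 gives A4
B#4 gives G##3
Ab4 gives F3
E4 gives C#3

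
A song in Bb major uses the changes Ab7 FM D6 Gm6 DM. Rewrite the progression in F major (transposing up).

Eb7 CM A6 Dm6 AM

Bb major up to F major is a perfect fifth; each chord root moves by that interval while the quality stays the same.
Ab7: root Ab up a perfect fifth → Eb, giving Eb7.
FM: root F up a perfect fifth → C, giving CM.
D6: root D up a perfect fifth → A, giving A6.
Gm6: root G up a perfect fifth → D, giving Dm6.
DM: root D up a perfect fifth → A, giving AM.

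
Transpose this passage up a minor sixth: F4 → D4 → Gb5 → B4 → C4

Db5 Bb4 Ebb6 G5 Ab4

F4 up a minor sixth is Db5.
D4: a sixth up reaches B, and 8 semitones makes it Bb4.
Gb5: a sixth up reaches E, and 8 semitones makes it Ebb6.
A minor sixth up from B4 gives G5.
C4 up a minor sixth is Ab4.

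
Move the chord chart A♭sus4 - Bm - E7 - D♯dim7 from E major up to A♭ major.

Dbbsus4 Ebm Ab7 Gdim7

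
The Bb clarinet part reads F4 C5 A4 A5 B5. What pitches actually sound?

Eb4 Bb4 G4 G5 A5

Written C4 on the Bb clarinet sounds as Bb3, a major second lower; apply that shift to every note.
F4 gives Eb4
C5 gives Bb4
A4 gives G4
A5 gives G5
B5 gives A5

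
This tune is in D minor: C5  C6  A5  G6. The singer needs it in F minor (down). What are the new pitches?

Eb4 Eb5 C5 Bb5

D minor to F minor down is a major sixth, so every note moves down by that interval.
C5 to Eb4
C6 to Eb5
A5 to C5
G6 to Bb5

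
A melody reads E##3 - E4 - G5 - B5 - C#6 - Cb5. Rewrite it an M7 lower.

F##2 F3 Ab4 C5 D5 Dbb4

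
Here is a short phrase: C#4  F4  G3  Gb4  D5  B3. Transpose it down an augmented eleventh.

G2 Cb3 Db2 Dbb3 Ab3 F2

C#4 becomes G2
F4 becomes Cb3
G3 becomes Db2
Gb4 becomes Dbb3
D5 becomes Ab3
B3 becomes F2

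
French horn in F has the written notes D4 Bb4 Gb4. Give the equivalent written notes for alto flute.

C4 Ab4 Fb4

First find concert pitch: the French horn in F sounds a perfect fifth below written, so D4 Bb4 Gb4 sounds G3 Eb4 Cb4.
Then write for alto flute: it sounds a perfect fourth below written, so the part must be a perfect fourth above concert.
G3 → C4
Eb4 → Ab4
Cb4 → Fb4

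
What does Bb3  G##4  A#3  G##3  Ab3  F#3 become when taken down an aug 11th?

Bb3 becomes Fb2
G##4 becomes D#3
A#3 becomes E2
G##3 becomes D#2
Ab3 becomes Ebb2
F#3 becomes C2

Fb2 D#3 E2 D#2 Ebb2 C2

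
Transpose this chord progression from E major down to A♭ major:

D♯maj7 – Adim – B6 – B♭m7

E major down to A♭ major is an augmented fifth; each chord root moves by that interval while the quality stays the same.
D♯maj7: root D♯ down an augmented fifth → G, giving Gmaj7.
Adim: root A down an augmented fifth → Db, giving Dbdim.
B6: root B down an augmented fifth → Eb, giving Eb6.
B♭m7: root B♭ down an augmented fifth → Ebb, giving Ebbm7.

Gmaj7 Dbdim Eb6 Ebbm7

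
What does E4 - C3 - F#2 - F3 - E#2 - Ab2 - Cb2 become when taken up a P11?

A5 F4 B3 Bb4 A#3 Db4 Fb3

E4: an eleventh up reaches A, and 17 semitones makes it A5.
A perfect eleventh up from C3 gives F4.
A perfect eleventh up from F#2 gives B3.
F3: an eleventh up reaches B, and 17 semitones makes it Bb4.
A perfect eleventh up from E#2 gives A#3.
Ab2: an eleventh up reaches D, and 17 semitones makes it Db4.
A perfect eleventh up from Cb2 gives Fb3.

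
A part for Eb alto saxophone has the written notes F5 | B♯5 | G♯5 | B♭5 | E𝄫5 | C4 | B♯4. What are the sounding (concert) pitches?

Ab4 D#5 B4 Db5 Gbb4 Eb3 D#4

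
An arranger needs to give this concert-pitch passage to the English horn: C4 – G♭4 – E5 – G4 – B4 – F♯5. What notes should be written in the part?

G4 Db5 B5 D5 F#5 C#6

The English horn sounds a perfect fifth below written, so the written part must be a perfect fifth above concert — transpose each note up.
C4 gives G4
Gb4 gives Db5
E5 gives B5
G4 gives D5
B4 gives F#5
F#5 gives C#6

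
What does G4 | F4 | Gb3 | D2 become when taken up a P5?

G4 → D5
F4 → C5
Gb3 → Db4
D2 → A2

D5 C5 Db4 A2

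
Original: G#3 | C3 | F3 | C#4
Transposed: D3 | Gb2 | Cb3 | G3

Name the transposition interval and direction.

From G#3 to D3 is 4 letter names — a fourth of some quality.
D3 to G#3 is 6 semitones, which makes it an augmented fourth; the second version is lower, so the direction is down.
Checking another pair — C#4 → G3 — gives the same interval.

down an augmented fourth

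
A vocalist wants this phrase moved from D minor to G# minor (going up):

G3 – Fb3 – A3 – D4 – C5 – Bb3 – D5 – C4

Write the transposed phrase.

C#4 Bb3 D#4 G#4 F#5 E4 G#5 F#4

D minor to G# minor up is an augmented fourth, so every note moves up by that interval.
G3 becomes C#4
Fb3 becomes Bb3
A3 becomes D#4
D4 becomes G#4
C5 becomes F#5
Bb3 becomes E4
D5 becomes G#5
C4 becomes F#4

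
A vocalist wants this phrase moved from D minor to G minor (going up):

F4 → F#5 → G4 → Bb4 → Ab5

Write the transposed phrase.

Bb4 B5 C5 Eb5 Db6

From D up to G is a perfect fourth; apply that to each pitch.
F4 gives Bb4
F#5 gives B5
G4 gives C5
Bb4 gives Eb5
Ab5 gives Db6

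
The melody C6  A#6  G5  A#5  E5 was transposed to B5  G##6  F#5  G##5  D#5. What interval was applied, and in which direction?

down a minor second

Take the first pair: C6 → B5. C to B spans 2 letter names, so the interval is some kind of second.
B5 to C6 is 1 semitone, which makes it a minor second; the second version is lower, so the direction is down.
Checking another pair — E5 → D#5 — gives the same interval.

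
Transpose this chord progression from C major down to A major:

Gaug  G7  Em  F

Eaug E7 C#m D

C major down to A major is a minor third; each chord root moves by that interval while the quality stays the same.
Gaug: root G down a minor third → E, giving Eaug.
G7: root G down a minor third → E, giving E7.
Em: root E down a minor third → C#, giving C#m.
F: root F down a minor third → D, giving D.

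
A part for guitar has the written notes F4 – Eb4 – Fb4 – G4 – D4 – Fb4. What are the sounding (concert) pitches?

F3 Eb3 Fb3 G3 D3 Fb3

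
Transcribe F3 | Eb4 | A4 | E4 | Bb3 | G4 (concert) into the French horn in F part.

C4 Bb4 E5 B4 F4 D5

Written C4 sounds as F3 on the French horn in F, so concert pitches are written a perfect fifth up.
F3 to C4
Eb4 to Bb4
A4 to E5
E4 to B4
Bb3 to F4
G4 to D5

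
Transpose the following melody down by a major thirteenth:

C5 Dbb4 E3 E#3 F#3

C5 down a major thirteenth is Eb3.
A major thirteenth down from Dbb4 gives Fbb2.
E3: a thirteenth down reaches G, and 21 semitones makes it G1.
E#3: a thirteenth down reaches G, and 21 semitones makes it G#1.
A major thirteenth down from F#3 gives A1.

Eb3 Fbb2 G1 G#1 A1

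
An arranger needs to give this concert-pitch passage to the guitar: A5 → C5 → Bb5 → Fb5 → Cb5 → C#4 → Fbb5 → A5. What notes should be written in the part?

Written C4 sounds as C3 on the guitar, so concert pitches are written a perfect octave up.
A5 becomes A6
C5 becomes C6
Bb5 becomes Bb6
Fb5 becomes Fb6
Cb5 becomes Cb6
C#4 becomes C#5
Fbb5 becomes Fbb6
A5 becomes A6

A6 C6 Bb6 Fb6 Cb6 C#5 Fbb6 A6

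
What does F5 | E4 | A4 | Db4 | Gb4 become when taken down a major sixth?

Ab4 G3 C4 Fb3 Bbb3

F5: a sixth down reaches A, and 9 semitones makes it Ab4.
A major sixth down from E4 gives G3.
A4: a sixth down reaches C, and 9 semitones makes it C4.
A major sixth down from Db4 gives Fb3.
A major sixth down from Gb4 gives Bbb3.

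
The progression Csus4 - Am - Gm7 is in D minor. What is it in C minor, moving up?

D minor up to C minor is a minor seventh; each chord root moves by that interval while the quality stays the same.
Csus4: root C up a minor seventh → Bb, giving Bbsus4.
Am: root A up a minor seventh → G, giving Gm.
Gm7: root G up a minor seventh → F, giving Fm7.

Bbsus4 Gm Fm7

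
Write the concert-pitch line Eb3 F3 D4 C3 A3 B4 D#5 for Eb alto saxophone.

Written C4 sounds as Eb3 on the Eb alto saxophone, so concert pitches are written a major sixth up.
Eb3 -> C4
F3 -> D4
D4 -> B4
C3 -> A3
A3 -> F#4
B4 -> G#5
D#5 -> B#5

C4 D4 B4 A3 F#4 G#5 B#5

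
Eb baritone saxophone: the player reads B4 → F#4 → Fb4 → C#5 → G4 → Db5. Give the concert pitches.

The Eb baritone saxophone sounds a major thirteenth below written, so transpose each written note down a major thirteenth.
B4 -> D3
F#4 -> A2
Fb4 -> Abb2
C#5 -> E3
G4 -> Bb2
Db5 -> Fb3

D3 A2 Abb2 E3 Bb2 Fb3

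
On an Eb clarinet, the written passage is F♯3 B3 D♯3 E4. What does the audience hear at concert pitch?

The Eb clarinet sounds a minor third above written, so transpose each written note up a minor third.
F#3 becomes A3
B3 becomes D4
D#3 becomes F#3
E4 becomes G4

A3 D4 F#3 G4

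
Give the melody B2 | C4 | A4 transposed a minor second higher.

C3 Db4 Bb4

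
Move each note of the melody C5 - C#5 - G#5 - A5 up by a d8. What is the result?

C5: an octave up reaches C, and 11 semitones makes it Cb6.
A diminished octave up from C#5 gives C6.
A diminished octave up from G#5 gives G6.
A5: an octave up reaches A, and 11 semitones makes it Ab6.

Cb6 C6 G6 Ab6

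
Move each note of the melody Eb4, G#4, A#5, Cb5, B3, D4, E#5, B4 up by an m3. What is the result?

Gb4 B4 C#6 Ebb5 D4 F4 G#5 D5

Eb4: a third up reaches G, and 3 semitones makes it Gb4.
G#4 up a minor third is B4.
A#5 up a minor third is C#6.
Cb5: a third up reaches E, and 3 semitones makes it Ebb5.
B3 up a minor third is D4.
A minor third up from D4 gives F4.
A minor third up from E#5 gives G#5.
B4 up a minor third is D5.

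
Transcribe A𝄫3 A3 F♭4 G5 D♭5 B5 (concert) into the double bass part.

The double bass sounds a perfect octave below written, so the written part must be a perfect octave above concert — transpose each note up.
Abb3 becomes Abb4
A3 becomes A4
Fb4 becomes Fb5
G5 becomes G6
Db5 becomes Db6
B5 becomes B6

Abb4 A4 Fb5 G6 Db6 B6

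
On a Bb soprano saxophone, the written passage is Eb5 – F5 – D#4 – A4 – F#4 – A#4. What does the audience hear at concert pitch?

Db5 Eb5 C#4 G4 E4 G#4

The Bb soprano saxophone sounds a major second below written, so transpose each written note down a major second.
Eb5 to Db5
F5 to Eb5
D#4 to C#4
A4 to G4
F#4 to E4
A#4 to G#4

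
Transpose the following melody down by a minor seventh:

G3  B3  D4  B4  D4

A2 C#3 E3 C#4 E3

G3 gives A2
B3 gives C#3
D4 gives E3
B4 gives C#4
D4 gives E3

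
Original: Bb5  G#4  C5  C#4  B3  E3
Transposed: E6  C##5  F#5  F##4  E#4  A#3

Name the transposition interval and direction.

up an augmented fourth

Take the first pair: Bb5 → E6. B to E spans 4 letter names, so the interval is some kind of fourth.
Bb5 to E6 is 6 semitones, which makes it an augmented fourth; the second version is higher, so the direction is up.
Checking another pair — E3 → A#3 — gives the same interval.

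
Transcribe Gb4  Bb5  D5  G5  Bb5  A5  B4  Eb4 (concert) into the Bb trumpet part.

Ab4 C6 E5 A5 C6 B5 C#5 F4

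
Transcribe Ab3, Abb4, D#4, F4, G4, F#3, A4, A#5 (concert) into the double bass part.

Ab4 Abb5 D#5 F5 G5 F#4 A5 A#6

The double bass sounds a perfect octave below written, so the written part must be a perfect octave above concert — transpose each note up.
Ab3 becomes Ab4
Abb4 becomes Abb5
D#4 becomes D#5
F4 becomes F5
G4 becomes G5
F#3 becomes F#4
A4 becomes A5
A#5 becomes A#6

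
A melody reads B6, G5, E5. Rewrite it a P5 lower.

E6 C5 A4

B6 down a perfect fifth is E6.
A perfect fifth down from G5 gives C5.
A perfect fifth down from E5 gives A4.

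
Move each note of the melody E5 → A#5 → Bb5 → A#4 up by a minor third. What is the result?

G5 C#6 Db6 C#5

E5 to G5
A#5 to C#6
Bb5 to Db6
A#4 to C#5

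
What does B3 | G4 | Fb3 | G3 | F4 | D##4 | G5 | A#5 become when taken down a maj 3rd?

B3 → G3
G4 → Eb4
Fb3 → Dbb3
G3 → Eb3
F4 → Db4
D##4 → B#3
G5 → Eb5
A#5 → F#5

G3 Eb4 Dbb3 Eb3 Db4 B#3 Eb5 F#5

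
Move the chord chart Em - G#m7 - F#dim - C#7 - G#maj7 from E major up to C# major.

C#m E#m7 D#dim A#7 E#maj7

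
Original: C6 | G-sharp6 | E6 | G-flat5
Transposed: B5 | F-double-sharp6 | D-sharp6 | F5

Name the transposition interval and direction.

Take the first pair: C6 → B5. C to B spans 2 letter names, so the interval is some kind of second.
B5 to C6 is 1 semitone, which makes it a minor second; the second version is lower, so the direction is down.
Checking another pair — Gb5 → F5 — gives the same interval.

down a minor second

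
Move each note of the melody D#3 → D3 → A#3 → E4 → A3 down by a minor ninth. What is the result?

A minor ninth down from D#3 gives C##2.
D3: a ninth down reaches C, and 13 semitones makes it C#2.
A#3 down a minor ninth is G##2.
E4 down a minor ninth is D#3.
A3: a ninth down reaches G, and 13 semitones makes it G#2.

C##2 C#2 G##2 D#3 G#2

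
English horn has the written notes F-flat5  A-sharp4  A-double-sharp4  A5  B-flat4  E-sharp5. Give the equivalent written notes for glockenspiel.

Bbb2 D#2 D##2 D3 Eb2 A#2

First find concert pitch: the English horn sounds a perfect fifth below written, so F-flat5 A-sharp4 A-double-sharp4 A5 B-flat4 E-sharp5 sounds Bbb4 D#4 D##4 D5 Eb4 A#4.
Then write for glockenspiel: it sounds a perfect fifteenth above written, so the part must be a perfect fifteenth below concert.
Bbb4 → Bbb2
D#4 → D#2
D##4 → D##2
D5 → D3
Eb4 → Eb2
A#4 → A#2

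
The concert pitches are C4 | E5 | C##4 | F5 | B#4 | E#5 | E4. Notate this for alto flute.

F4 A5 F##4 Bb5 E#5 A#5 A4

Written C4 sounds as G3 on the alto flute, so concert pitches are written a perfect fourth up.
C4 becomes F4
E5 becomes A5
C##4 becomes F##4
F5 becomes Bb5
B#4 becomes E#5
E#5 becomes A#5
E4 becomes A4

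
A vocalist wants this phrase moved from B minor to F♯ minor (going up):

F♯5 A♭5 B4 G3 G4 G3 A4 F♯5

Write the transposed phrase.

From B up to F♯ is a perfect fifth; apply that to each pitch.
F#5 -> C#6
Ab5 -> Eb6
B4 -> F#5
G3 -> D4
G4 -> D5
G3 -> D4
A4 -> E5
F#5 -> C#6

C#6 Eb6 F#5 D4 D5 D4 E5 C#6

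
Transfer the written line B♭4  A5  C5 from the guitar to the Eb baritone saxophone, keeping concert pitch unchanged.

G5 F#6 A5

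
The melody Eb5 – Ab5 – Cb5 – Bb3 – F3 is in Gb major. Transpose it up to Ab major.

Gb major to Ab major up is a major second, so every note moves up by that interval.
Eb5 becomes F5
Ab5 becomes Bb5
Cb5 becomes Db5
Bb3 becomes C4
F3 becomes G3

F5 Bb5 Db5 C4 G3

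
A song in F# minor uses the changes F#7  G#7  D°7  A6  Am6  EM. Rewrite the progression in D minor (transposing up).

D7 E7 Bb°7 F6 Fm6 CM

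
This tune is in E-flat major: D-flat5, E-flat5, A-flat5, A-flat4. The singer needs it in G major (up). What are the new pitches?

F5 G5 C6 C5

From E-flat up to G is a major third; apply that to each pitch.
Db5 becomes F5
Eb5 becomes G5
Ab5 becomes C6
Ab4 becomes C5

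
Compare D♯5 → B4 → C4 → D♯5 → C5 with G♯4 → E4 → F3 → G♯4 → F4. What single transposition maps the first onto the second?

Take the first pair: D#5 → G#4. D to G spans 5 letter names, so the interval is some kind of fifth.
G#4 to D#5 is 7 semitones, which makes it a perfect fifth; the second version is lower, so the direction is down.
Checking another pair — C5 → F4 — gives the same interval.

down a perfect fifth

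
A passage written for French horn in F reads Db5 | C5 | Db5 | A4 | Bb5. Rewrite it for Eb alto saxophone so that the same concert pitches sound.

First find concert pitch: the French horn in F sounds a perfect fifth below written, so Db5 C5 Db5 A4 Bb5 sounds Gb4 F4 Gb4 D4 Eb5.
Then write for Eb alto saxophone: it sounds a major sixth below written, so the part must be a major sixth above concert.
Gb4 → Eb5
F4 → D5
Gb4 → Eb5
D4 → B4
Eb5 → C6

Eb5 D5 Eb5 B4 C6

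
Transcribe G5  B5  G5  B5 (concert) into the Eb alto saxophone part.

E6 G#6 E6 G#6

The Eb alto saxophone sounds a major sixth below written, so the written part must be a major sixth above concert — transpose each note up.
G5 to E6
B5 to G#6
G5 to E6
B5 to G#6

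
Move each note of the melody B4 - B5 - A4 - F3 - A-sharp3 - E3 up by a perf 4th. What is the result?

E5 E6 D5 Bb3 D#4 A3

B4 to E5
B5 to E6
A4 to D5
F3 to Bb3
A#3 to D#4
E3 to A3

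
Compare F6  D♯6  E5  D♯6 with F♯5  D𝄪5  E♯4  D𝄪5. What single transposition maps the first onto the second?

From F6 to F#5 is 8 letter names — an octave of some quality.
F#5 to F6 is 11 semitones, which makes it a diminished octave; the second version is lower, so the direction is down.
Checking another pair — D#6 → D##5 — gives the same interval.

down a diminished octave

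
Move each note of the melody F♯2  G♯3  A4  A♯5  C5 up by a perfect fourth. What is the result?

B2 C#4 D5 D#6 F5

F#2: a fourth up reaches B, and 5 semitones makes it B2.
G#3: a fourth up reaches C, and 5 semitones makes it C#4.
A perfect fourth up from A4 gives D5.
A#5 up a perfect fourth is D#6.
C5 up a perfect fourth is F5.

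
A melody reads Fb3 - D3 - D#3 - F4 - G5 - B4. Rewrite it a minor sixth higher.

Dbb4 Bb3 B3 Db5 Eb6 G5

Fb3 up a minor sixth is Dbb4.
D3 up a minor sixth is Bb3.
A minor sixth up from D#3 gives B3.
A minor sixth up from F4 gives Db5.
G5: a sixth up reaches E, and 8 semitones makes it Eb6.
A minor sixth up from B4 gives G5.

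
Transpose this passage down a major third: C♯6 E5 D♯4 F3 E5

C#6 to A5
E5 to C5
D#4 to B3
F3 to Db3
E5 to C5

A5 C5 B3 Db3 C5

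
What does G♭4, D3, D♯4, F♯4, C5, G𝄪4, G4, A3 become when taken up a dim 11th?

Cbb6 Gb4 G5 Bb5 Fb6 C#6 Cb6 Db5

Gb4 up a diminished eleventh is Cbb6.
A diminished eleventh up from D3 gives Gb4.
D#4: an eleventh up reaches G, and 16 semitones makes it G5.
A diminished eleventh up from F#4 gives Bb5.
C5: an eleventh up reaches F, and 16 semitones makes it Fb6.
A diminished eleventh up from G##4 gives C#6.
G4 up a diminished eleventh is Cb6.
A3 up a diminished eleventh is Db5.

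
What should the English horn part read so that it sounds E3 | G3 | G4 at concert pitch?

The English horn sounds a perfect fifth below written, so the written part must be a perfect fifth above concert — transpose each note up.
E3 -> B3
G3 -> D4
G4 -> D5

B3 D4 D5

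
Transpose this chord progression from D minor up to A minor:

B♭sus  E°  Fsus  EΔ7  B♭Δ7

Fsus B° Csus BΔ7 FΔ7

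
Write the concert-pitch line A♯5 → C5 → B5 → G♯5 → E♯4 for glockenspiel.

A#3 C3 B3 G#3 E#2

Written C4 sounds as C6 on the glockenspiel, so concert pitches are written a perfect fifteenth down.
A#5 -> A#3
C5 -> C3
B5 -> B3
G#5 -> G#3
E#4 -> E#2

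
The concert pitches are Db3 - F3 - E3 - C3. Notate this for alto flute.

Written C4 sounds as G3 on the alto flute, so concert pitches are written a perfect fourth up.
Db3 becomes Gb3
F3 becomes Bb3
E3 becomes A3
C3 becomes F3

Gb3 Bb3 A3 F3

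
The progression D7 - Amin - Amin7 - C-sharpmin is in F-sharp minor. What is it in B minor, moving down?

G7 Dmin Dmin7 F#min

F-sharp minor down to B minor is a perfect fifth; each chord root moves by that interval while the quality stays the same.
D7: root D down a perfect fifth → G, giving G7.
Amin: root A down a perfect fifth → D, giving Dmin.
Amin7: root A down a perfect fifth → D, giving Dmin7.
C-sharpmin: root C-sharp down a perfect fifth → F#, giving F#min.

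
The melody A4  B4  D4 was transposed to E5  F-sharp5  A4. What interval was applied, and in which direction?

Take the first pair: A4 → E5. A to E spans 5 letter names, so the interval is some kind of fifth.
A4 to E5 is 7 semitones, which makes it a perfect fifth; the second version is higher, so the direction is up.
Checking another pair — D4 → A4 — gives the same interval.

up a perfect fifth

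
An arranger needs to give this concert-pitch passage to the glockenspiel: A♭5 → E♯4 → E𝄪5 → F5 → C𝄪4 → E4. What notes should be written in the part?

Written C4 sounds as C6 on the glockenspiel, so concert pitches are written a perfect fifteenth down.
Ab5 becomes Ab3
E#4 becomes E#2
E##5 becomes E##3
F5 becomes F3
C##4 becomes C##2
E4 becomes E2

Ab3 E#2 E##3 F3 C##2 E2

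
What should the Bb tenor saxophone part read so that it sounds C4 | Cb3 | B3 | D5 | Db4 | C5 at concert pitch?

Written C4 sounds as Bb2 on the Bb tenor saxophone, so concert pitches are written a major ninth up.
C4 to D5
Cb3 to Db4
B3 to C#5
D5 to E6
Db4 to Eb5
C5 to D6

D5 Db4 C#5 E6 Eb5 D6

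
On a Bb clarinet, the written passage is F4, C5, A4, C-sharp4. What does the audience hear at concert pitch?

The Bb clarinet sounds a major second below written, so transpose each written note down a major second.
F4 gives Eb4
C5 gives Bb4
A4 gives G4
C#4 gives B3

Eb4 Bb4 G4 B3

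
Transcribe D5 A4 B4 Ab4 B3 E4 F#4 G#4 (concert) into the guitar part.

Written C4 sounds as C3 on the guitar, so concert pitches are written a perfect octave up.
D5 to D6
A4 to A5
B4 to B5
Ab4 to Ab5
B3 to B4
E4 to E5
F#4 to F#5
G#4 to G#5

D6 A5 B5 Ab5 B4 E5 F#5 G#5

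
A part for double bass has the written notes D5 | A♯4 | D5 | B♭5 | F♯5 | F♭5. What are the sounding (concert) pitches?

D4 A#3 D4 Bb4 F#4 Fb4

The double bass sounds a perfect octave below written, so transpose each written note down a perfect octave.
D5 -> D4
A#4 -> A#3
D5 -> D4
Bb5 -> Bb4
F#5 -> F#4
Fb5 -> Fb4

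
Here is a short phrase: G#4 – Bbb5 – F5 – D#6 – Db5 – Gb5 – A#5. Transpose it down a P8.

G#4 to G#3
Bbb5 to Bbb4
F5 to F4
D#6 to D#5
Db5 to Db4
Gb5 to Gb4
A#5 to A#4

G#3 Bbb4 F4 D#5 Db4 Gb4 A#4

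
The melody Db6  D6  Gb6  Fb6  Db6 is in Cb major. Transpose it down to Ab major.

From Cb down to Ab is a minor third; apply that to each pitch.
Db6 to Bb5
D6 to B5
Gb6 to Eb6
Fb6 to Db6
Db6 to Bb5

Bb5 B5 Eb6 Db6 Bb5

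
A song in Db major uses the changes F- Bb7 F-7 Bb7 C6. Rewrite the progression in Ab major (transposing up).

C- F7 C-7 F7 G6

Db major up to Ab major is a perfect fifth; each chord root moves by that interval while the quality stays the same.
F-: root F up a perfect fifth → C, giving C-.
Bb7: root Bb up a perfect fifth → F, giving F7.
F-7: root F up a perfect fifth → C, giving C-7.
Bb7: root Bb up a perfect fifth → F, giving F7.
C6: root C up a perfect fifth → G, giving G6.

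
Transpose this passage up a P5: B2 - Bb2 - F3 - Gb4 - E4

F#3 F3 C4 Db5 B4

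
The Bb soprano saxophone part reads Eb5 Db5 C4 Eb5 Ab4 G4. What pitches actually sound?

Db5 Cb5 Bb3 Db5 Gb4 F4

Written C4 on the Bb soprano saxophone sounds as Bb3, a major second lower; apply that shift to every note.
Eb5 → Db5
Db5 → Cb5
C4 → Bb3
Eb5 → Db5
Ab4 → Gb4
G4 → F4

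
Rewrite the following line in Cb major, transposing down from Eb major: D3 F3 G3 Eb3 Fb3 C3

Bb2 Db3 Eb3 Cb3 Dbb3 Ab2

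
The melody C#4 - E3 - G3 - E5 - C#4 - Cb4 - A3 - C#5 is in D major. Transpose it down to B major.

A#3 C#3 E3 C#5 A#3 Ab3 F#3 A#4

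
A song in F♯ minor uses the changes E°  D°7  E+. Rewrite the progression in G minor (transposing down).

F° Eb°7 F+

F♯ minor down to G minor is a major seventh; each chord root moves by that interval while the quality stays the same.
E°: root E down a major seventh → F, giving F°.
D°7: root D down a major seventh → Eb, giving Eb°7.
E+: root E down a major seventh → F, giving F+.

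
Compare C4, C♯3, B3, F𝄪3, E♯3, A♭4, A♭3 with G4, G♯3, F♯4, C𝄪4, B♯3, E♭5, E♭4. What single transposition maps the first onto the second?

up a perfect fifth

Take the first pair: C4 → G4. C to G spans 5 letter names, so the interval is some kind of fifth.
C4 to G4 is 7 semitones, which makes it a perfect fifth; the second version is higher, so the direction is up.
Checking another pair — Ab3 → Eb4 — gives the same interval.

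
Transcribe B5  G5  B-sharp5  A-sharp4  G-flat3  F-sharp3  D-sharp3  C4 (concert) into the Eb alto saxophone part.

G#6 E6 G##6 F##5 Eb4 D#4 B#3 A4

Written C4 sounds as Eb3 on the Eb alto saxophone, so concert pitches are written a major sixth up.
B5 -> G#6
G5 -> E6
B#5 -> G##6
A#4 -> F##5
Gb3 -> Eb4
F#3 -> D#4
D#3 -> B#3
C4 -> A4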